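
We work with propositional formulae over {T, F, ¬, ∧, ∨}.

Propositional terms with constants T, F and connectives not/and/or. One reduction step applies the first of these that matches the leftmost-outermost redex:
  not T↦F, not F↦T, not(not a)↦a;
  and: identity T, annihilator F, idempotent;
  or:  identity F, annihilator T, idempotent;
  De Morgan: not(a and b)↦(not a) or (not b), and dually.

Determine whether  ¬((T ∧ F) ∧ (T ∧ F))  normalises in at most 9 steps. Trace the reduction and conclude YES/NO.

Answer: YES — reaches normal form T in 6 ≤ 9 steps

Reduction:
  start: ¬((T ∧ F) ∧ (T ∧ F))
  step 1: ¬(T ∧ F) ∨ ¬(T ∧ F)
  step 2: ¬(T ∧ F)
  step 3: ¬T ∨ ¬F
  step 4: F ∨ ¬F
  step 5: ¬F
  step 6: T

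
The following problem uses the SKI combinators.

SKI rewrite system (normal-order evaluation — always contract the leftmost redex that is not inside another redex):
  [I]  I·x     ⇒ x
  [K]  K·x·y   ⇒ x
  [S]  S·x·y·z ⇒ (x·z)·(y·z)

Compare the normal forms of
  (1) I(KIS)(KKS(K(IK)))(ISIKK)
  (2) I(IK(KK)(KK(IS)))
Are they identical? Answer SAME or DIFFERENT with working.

Answer: SAME — A ⇓ KK, B ⇓ KK

Derivation:
Term A:
  start: I(KIS)(KKS(K(IK)))(ISIKK)
  [1] KIS(KKS(K(IK)))(ISIKK)
  [2] I(KKS(K(IK)))(ISIKK)
  [3] KKS(K(IK))(ISIKK)
  [4] K(K(IK))(ISIKK)
  [5] K(IK)
  [6] KK

Term B:
  start: I(IK(KK)(KK(IS)))
  [1] IK(KK)(KK(IS))
  [2] K(KK)(KK(IS))
  [3] KK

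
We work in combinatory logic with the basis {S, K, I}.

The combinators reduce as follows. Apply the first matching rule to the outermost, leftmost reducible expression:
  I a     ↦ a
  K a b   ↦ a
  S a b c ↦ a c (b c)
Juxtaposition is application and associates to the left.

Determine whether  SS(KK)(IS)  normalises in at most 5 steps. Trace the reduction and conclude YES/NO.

  start: SS(KK)(IS)
  step 1: S(IS)(KK(IS))
  step 2: SS(KK(IS))
  step 3: SSK

Answer: YES — reaches normal form SSK in 3 ≤ 5 steps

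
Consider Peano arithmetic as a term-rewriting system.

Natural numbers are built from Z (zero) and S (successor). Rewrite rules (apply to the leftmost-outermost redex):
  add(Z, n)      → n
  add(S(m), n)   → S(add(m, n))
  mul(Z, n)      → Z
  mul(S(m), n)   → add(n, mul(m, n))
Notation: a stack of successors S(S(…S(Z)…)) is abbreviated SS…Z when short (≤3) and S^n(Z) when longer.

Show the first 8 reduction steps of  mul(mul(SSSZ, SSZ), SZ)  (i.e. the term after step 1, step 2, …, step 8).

Answer: after 8 steps: S(S(add(Z, mul(add(Z, mul(SSZ, SSZ)), SZ))))

Derivation:
  start: mul(mul(SSSZ, SSZ), SZ)
  step 1: mul(add(SSZ, mul(SSZ, SSZ)), SZ)
  step 2: mul(S(add(SZ, mul(SSZ, SSZ))), SZ)
  step 3: add(SZ, mul(add(SZ, mul(SSZ, SSZ)), SZ))
  step 4: S(add(Z, mul(add(SZ, mul(SSZ, SSZ)), SZ)))
  step 5: S(mul(add(SZ, mul(SSZ, SSZ)), SZ))
  step 6: S(mul(S(add(Z, mul(SSZ, SSZ))), SZ))
  step 7: S(add(SZ, mul(add(Z, mul(SSZ, SSZ)), SZ)))
  step 8: S(S(add(Z, mul(add(Z, mul(SSZ, SSZ)), SZ))))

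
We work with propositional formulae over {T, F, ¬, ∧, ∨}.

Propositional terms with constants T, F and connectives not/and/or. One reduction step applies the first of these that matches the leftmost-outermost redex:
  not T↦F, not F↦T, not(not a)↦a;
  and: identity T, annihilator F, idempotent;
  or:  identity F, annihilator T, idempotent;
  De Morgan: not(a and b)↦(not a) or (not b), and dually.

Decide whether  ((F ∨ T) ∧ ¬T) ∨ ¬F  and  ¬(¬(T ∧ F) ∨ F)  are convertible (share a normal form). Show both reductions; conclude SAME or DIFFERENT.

Answer: DIFFERENT — A ⇓ T, B ⇓ F

Derivation:
Term A:
  start: ((F ∨ T) ∧ ¬T) ∨ ¬F
  step 1: (T ∧ ¬T) ∨ ¬F
  step 2: ¬T ∨ ¬F
  step 3: F ∨ ¬F
  step 4: ¬F
  step 5: T

Term B:
  start: ¬(¬(T ∧ F) ∨ F)
  step 1: ¬¬(T ∧ F) ∧ ¬F
  step 2: (T ∧ F) ∧ ¬F
  step 3: F ∧ ¬F
  step 4: F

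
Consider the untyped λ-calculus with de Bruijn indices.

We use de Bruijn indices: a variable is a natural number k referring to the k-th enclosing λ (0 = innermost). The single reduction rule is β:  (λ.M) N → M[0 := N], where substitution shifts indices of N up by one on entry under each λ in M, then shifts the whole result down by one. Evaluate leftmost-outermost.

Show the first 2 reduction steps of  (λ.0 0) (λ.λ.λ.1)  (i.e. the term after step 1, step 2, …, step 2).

Answer: after 2 steps: λ.λ.1

Derivation:
  start: (λ.0 0) (λ.λ.λ.1)
  step 1: (λ.λ.λ.1) (λ.λ.λ.1)
  step 2: λ.λ.1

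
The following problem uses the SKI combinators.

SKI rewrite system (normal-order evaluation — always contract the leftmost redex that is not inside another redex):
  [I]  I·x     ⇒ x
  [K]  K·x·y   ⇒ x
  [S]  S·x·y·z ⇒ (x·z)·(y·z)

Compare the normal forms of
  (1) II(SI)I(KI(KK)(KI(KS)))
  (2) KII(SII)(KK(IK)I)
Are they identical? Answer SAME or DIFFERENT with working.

Answer: SAME — A ⇓ I, B ⇓ I

Derivation:
Term A:
  start: II(SI)I(KI(KK)(KI(KS)))
  step 1: I(SI)I(KI(KK)(KI(KS)))
  step 2: SII(KI(KK)(KI(KS)))
  step 3: I(KI(KK)(KI(KS)))(I(KI(KK)(KI(KS))))
  step 4: KI(KK)(KI(KS))(I(KI(KK)(KI(KS))))
  step 5: I(KI(KS))(I(KI(KK)(KI(KS))))
  step 6: KI(KS)(I(KI(KK)(KI(KS))))
  step 7: I(I(KI(KK)(KI(KS))))
  step 8: I(KI(KK)(KI(KS)))
  step 9: KI(KK)(KI(KS))
  step 10: I(KI(KS))
  step 11: KI(KS)
  step 12: I

Term B:
  start: KII(SII)(KK(IK)I)
  step 1: I(SII)(KK(IK)I)
  step 2: SII(KK(IK)I)
  step 3: I(KK(IK)I)(I(KK(IK)I))
  step 4: KK(IK)I(I(KK(IK)I))
  step 5: KI(I(KK(IK)I))
  step 6: I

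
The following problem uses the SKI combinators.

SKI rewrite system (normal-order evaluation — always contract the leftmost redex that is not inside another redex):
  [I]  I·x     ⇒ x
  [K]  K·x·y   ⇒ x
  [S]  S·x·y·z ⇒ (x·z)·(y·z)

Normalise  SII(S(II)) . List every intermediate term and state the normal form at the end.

Answer: normal form = SI(SI)  (in 5 steps)

Reduction:
  start: SII(S(II))
  →1  I(S(II))(I(S(II)))
  →2  S(II)(I(S(II)))
  →3  SI(I(S(II)))
  →4  SI(S(II))
  →5  SI(SI)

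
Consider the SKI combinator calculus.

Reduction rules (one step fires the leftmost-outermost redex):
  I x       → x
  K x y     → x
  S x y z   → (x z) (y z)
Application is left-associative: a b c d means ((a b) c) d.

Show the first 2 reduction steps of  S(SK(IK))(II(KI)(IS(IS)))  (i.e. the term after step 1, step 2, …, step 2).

Answer: after 2 steps: S(SKK)(I(KI)(IS(IS)))

Working:
  start: S(SK(IK))(II(KI)(IS(IS)))
  →1  S(SKK)(II(KI)(IS(IS)))
  →2  S(SKK)(I(KI)(IS(IS)))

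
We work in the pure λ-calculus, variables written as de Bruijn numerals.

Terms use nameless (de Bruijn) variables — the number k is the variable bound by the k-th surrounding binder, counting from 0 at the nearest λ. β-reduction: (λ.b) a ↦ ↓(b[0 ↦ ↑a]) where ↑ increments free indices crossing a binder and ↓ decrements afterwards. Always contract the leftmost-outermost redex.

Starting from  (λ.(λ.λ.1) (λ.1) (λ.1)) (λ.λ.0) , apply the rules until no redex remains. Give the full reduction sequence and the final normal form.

  start: (λ.(λ.λ.1) (λ.1) (λ.1)) (λ.λ.0)
  [1] (λ.λ.1) (λ.λ.λ.0) (λ.λ.λ.0)
  [2] (λ.λ.λ.λ.0) (λ.λ.λ.0)
  [3] λ.λ.λ.0

Answer: normal form = λ.λ.λ.0  (in 3 steps)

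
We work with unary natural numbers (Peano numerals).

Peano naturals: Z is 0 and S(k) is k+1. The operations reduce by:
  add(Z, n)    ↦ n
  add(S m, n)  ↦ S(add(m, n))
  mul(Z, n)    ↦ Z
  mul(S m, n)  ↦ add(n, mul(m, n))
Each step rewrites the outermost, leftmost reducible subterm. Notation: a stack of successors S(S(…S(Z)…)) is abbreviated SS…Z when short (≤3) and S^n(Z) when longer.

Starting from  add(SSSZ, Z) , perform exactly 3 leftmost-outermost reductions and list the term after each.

Answer: after 3 steps: S(S(S(add(Z, Z))))

Reduction:
  start: add(SSSZ, Z)
  →1  S(add(SSZ, Z))
  →2  S(S(add(SZ, Z)))
  →3  S(S(S(add(Z, Z))))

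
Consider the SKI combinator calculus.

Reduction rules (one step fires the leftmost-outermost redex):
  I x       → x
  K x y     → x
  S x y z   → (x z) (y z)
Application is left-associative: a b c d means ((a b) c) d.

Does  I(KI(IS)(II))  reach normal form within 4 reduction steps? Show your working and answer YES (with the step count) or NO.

Answer: YES — reaches normal form I in 4 ≤ 4 steps

Reduction:
  start: I(KI(IS)(II))
  [1] KI(IS)(II)
  [2] I(II)
  [3] II
  [4] I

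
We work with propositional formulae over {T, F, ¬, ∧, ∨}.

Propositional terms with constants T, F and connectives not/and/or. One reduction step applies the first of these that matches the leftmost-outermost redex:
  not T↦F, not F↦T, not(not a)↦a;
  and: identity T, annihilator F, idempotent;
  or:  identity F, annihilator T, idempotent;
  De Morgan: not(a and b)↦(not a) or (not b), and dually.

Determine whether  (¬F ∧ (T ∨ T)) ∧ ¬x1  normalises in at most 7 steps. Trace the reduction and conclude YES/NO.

  start: (¬F ∧ (T ∨ T)) ∧ ¬x1
  →1  (T ∧ (T ∨ T)) ∧ ¬x1
  →2  (T ∨ T) ∧ ¬x1
  →3  T ∧ ¬x1
  →4  ¬x1

Answer: YES — reaches normal form ¬x1 in 4 ≤ 7 steps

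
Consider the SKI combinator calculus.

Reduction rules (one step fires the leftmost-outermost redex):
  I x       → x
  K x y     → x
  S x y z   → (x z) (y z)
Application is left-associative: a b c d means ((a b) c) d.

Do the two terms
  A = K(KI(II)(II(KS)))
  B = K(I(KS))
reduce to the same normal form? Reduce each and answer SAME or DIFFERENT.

Answer: SAME — A ⇓ K(KS), B ⇓ K(KS)

Working:
Term A:
  start: K(KI(II)(II(KS)))
  step 1: K(I(II(KS)))
  step 2: K(II(KS))
  step 3: K(I(KS))
  step 4: K(KS)

Term B:
  start: K(I(KS))
  step 1: K(KS)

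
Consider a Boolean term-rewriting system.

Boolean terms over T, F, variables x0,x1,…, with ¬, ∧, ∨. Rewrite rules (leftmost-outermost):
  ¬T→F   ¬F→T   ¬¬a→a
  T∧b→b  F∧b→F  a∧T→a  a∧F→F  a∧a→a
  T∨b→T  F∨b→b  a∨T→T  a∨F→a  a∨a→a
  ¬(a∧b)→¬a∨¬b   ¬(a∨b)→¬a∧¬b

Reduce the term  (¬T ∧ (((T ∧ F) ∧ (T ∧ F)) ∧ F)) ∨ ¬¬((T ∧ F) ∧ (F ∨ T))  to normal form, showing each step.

Answer: normal form = F  (in 6 steps)

Derivation:
  start: (¬T ∧ (((T ∧ F) ∧ (T ∧ F)) ∧ F)) ∨ ¬¬((T ∧ F) ∧ (F ∨ T))
  step 1: (F ∧ (((T ∧ F) ∧ (T ∧ F)) ∧ F)) ∨ ¬¬((T ∧ F) ∧ (F ∨ T))
  step 2: F ∨ ¬¬((T ∧ F) ∧ (F ∨ T))
  step 3: ¬¬((T ∧ F) ∧ (F ∨ T))
  step 4: (T ∧ F) ∧ (F ∨ T)
  step 5: F ∧ (F ∨ T)
  step 6: F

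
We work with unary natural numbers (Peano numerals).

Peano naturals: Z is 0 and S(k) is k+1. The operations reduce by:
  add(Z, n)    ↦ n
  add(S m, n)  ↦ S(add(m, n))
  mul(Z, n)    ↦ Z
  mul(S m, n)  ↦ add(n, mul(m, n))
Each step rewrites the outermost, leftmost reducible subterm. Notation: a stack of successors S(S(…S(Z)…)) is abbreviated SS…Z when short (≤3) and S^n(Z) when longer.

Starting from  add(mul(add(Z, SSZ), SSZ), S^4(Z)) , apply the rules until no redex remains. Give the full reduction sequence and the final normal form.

Answer: normal form = S^8(Z)  (in 15 steps)

Working:
  start: add(mul(add(Z, SSZ), SSZ), S^4(Z))
  [1] add(mul(SSZ, SSZ), S^4(Z))
  [2] add(add(SSZ, mul(SZ, SSZ)), S^4(Z))
  [3] add(S(add(SZ, mul(SZ, SSZ))), S^4(Z))
  [4] S(add(add(SZ, mul(SZ, SSZ)), S^4(Z)))
  [5] S(add(S(add(Z, mul(SZ, SSZ))), S^4(Z)))
  [6] S(S(add(add(Z, mul(SZ, SSZ)), S^4(Z))))
  [7] S(S(add(mul(SZ, SSZ), S^4(Z))))
  [8] S(S(add(add(SSZ, mul(Z, SSZ)), S^4(Z))))
  [9] S(S(add(S(add(SZ, mul(Z, SSZ))), S^4(Z))))
  [10] S(S(S(add(add(SZ, mul(Z, SSZ)), S^4(Z)))))
  [11] S(S(S(add(S(add(Z, mul(Z, SSZ))), S^4(Z)))))
  [12] S(S(S(S(add(add(Z, mul(Z, SSZ)), S^4(Z))))))
  [13] S(S(S(S(add(mul(Z, SSZ), S^4(Z))))))
  [14] S(S(S(S(add(Z, S^4(Z))))))
  [15] S^8(Z)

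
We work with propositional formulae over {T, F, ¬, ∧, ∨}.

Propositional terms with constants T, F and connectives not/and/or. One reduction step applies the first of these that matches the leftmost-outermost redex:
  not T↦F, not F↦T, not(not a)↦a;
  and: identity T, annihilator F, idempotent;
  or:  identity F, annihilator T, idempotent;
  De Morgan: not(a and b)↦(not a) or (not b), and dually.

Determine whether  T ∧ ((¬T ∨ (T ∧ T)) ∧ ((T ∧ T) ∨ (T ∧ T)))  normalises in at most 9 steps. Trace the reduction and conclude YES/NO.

Answer: YES — reaches normal form T in 7 ≤ 9 steps

Derivation:
  start: T ∧ ((¬T ∨ (T ∧ T)) ∧ ((T ∧ T) ∨ (T ∧ T)))
  step 1: (¬T ∨ (T ∧ T)) ∧ ((T ∧ T) ∨ (T ∧ T))
  step 2: (F ∨ (T ∧ T)) ∧ ((T ∧ T) ∨ (T ∧ T))
  step 3: (T ∧ T) ∧ ((T ∧ T) ∨ (T ∧ T))
  step 4: T ∧ ((T ∧ T) ∨ (T ∧ T))
  step 5: (T ∧ T) ∨ (T ∧ T)
  step 6: T ∧ T
  step 7: T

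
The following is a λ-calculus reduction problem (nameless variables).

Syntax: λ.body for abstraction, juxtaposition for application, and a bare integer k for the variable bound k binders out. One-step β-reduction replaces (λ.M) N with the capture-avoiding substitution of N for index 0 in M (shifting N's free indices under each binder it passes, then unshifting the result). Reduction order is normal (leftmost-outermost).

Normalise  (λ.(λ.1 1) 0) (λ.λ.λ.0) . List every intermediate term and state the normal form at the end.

  start: (λ.(λ.1 1) 0) (λ.λ.λ.0)
  →1  (λ.(λ.λ.λ.0) (λ.λ.λ.0)) (λ.λ.λ.0)
  →2  (λ.λ.λ.0) (λ.λ.λ.0)
  →3  λ.λ.0

Answer: normal form = λ.λ.0  (in 3 steps)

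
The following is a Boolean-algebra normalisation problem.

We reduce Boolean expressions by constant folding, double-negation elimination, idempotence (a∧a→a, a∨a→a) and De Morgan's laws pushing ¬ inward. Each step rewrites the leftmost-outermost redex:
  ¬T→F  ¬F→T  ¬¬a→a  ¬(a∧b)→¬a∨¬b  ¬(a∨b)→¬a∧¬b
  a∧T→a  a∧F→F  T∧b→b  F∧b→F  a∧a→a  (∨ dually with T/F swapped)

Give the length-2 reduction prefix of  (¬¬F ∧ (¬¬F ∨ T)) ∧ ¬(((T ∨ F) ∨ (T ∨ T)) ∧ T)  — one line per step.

Answer: after 2 steps: F ∧ ¬(((T ∨ F) ∨ (T ∨ T)) ∧ T)

Derivation:
  start: (¬¬F ∧ (¬¬F ∨ T)) ∧ ¬(((T ∨ F) ∨ (T ∨ T)) ∧ T)
  [1] (F ∧ (¬¬F ∨ T)) ∧ ¬(((T ∨ F) ∨ (T ∨ T)) ∧ T)
  [2] F ∧ ¬(((T ∨ F) ∨ (T ∨ T)) ∧ T)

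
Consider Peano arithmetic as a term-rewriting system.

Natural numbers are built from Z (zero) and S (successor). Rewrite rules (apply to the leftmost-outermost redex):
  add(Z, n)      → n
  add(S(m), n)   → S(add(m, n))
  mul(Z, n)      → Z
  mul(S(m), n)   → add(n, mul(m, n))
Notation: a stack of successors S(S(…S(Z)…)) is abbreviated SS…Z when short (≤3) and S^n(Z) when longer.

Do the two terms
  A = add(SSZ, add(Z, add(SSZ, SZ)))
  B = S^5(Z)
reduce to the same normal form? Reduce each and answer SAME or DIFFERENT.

Answer: SAME — A ⇓ S^5(Z), B ⇓ S^5(Z)

Working:
Term A:
  start: add(SSZ, add(Z, add(SSZ, SZ)))
  step 1: S(add(SZ, add(Z, add(SSZ, SZ))))
  step 2: S(S(add(Z, add(Z, add(SSZ, SZ)))))
  step 3: S(S(add(Z, add(SSZ, SZ))))
  step 4: S(S(add(SSZ, SZ)))
  step 5: S(S(S(add(SZ, SZ))))
  step 6: S(S(S(S(add(Z, SZ)))))
  step 7: S^5(Z)

Term B:
  start: S^5(Z)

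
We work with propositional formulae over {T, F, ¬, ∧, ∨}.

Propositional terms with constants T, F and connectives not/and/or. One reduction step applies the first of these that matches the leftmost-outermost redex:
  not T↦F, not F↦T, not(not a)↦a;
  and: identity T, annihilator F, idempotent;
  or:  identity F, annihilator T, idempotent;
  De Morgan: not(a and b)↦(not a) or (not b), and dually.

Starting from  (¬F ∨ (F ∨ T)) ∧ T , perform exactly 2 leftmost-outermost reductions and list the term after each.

  start: (¬F ∨ (F ∨ T)) ∧ T
  step 1: ¬F ∨ (F ∨ T)
  step 2: T ∨ (F ∨ T)

Answer: after 2 steps: T ∨ (F ∨ T)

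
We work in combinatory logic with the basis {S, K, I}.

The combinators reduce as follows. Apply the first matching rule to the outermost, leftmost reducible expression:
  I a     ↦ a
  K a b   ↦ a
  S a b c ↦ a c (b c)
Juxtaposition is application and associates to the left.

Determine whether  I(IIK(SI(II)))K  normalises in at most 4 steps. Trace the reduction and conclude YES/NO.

Answer: NO — after 4 steps the term is SI(II), not yet normal

Working:
  start: I(IIK(SI(II)))K
  [1] IIK(SI(II))K
  [2] IK(SI(II))K
  [3] K(SI(II))K
  [4] SI(II)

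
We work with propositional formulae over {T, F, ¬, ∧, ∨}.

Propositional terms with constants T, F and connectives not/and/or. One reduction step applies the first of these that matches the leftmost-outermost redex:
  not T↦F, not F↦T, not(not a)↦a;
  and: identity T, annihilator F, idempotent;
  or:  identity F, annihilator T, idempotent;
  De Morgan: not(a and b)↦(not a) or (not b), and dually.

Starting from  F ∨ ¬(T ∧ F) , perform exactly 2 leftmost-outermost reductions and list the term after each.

Answer: after 2 steps: ¬T ∨ ¬F

Working:
  start: F ∨ ¬(T ∧ F)
  →1  ¬(T ∧ F)
  →2  ¬T ∨ ¬F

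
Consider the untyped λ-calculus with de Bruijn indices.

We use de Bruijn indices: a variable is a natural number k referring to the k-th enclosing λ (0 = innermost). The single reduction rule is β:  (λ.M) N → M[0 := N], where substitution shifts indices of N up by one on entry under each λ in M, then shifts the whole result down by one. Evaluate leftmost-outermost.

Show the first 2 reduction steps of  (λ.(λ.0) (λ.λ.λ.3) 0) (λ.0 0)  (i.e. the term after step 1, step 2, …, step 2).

Answer: after 2 steps: (λ.λ.λ.λ.0 0) (λ.0 0)

Working:
  start: (λ.(λ.0) (λ.λ.λ.3) 0) (λ.0 0)
  step 1: (λ.0) (λ.λ.λ.λ.0 0) (λ.0 0)
  step 2: (λ.λ.λ.λ.0 0) (λ.0 0)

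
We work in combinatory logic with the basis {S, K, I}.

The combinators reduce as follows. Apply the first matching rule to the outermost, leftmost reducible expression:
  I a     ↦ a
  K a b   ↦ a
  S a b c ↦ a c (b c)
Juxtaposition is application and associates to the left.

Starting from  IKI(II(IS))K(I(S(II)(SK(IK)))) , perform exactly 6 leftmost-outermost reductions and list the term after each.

  start: IKI(II(IS))K(I(S(II)(SK(IK))))
  step 1: KI(II(IS))K(I(S(II)(SK(IK))))
  step 2: IK(I(S(II)(SK(IK))))
  step 3: K(I(S(II)(SK(IK))))
  step 4: K(S(II)(SK(IK)))
  step 5: K(SI(SK(IK)))
  step 6: K(SI(SKK))

Answer: after 6 steps: K(SI(SKK))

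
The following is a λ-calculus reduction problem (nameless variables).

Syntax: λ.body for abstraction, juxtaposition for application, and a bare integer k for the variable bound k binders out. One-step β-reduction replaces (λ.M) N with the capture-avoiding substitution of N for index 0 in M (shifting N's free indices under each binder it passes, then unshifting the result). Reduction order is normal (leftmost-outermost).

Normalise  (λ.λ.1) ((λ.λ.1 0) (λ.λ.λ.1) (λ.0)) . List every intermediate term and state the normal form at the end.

Answer: normal form = λ.λ.λ.1  (in 4 steps)

Working:
  start: (λ.λ.1) ((λ.λ.1 0) (λ.λ.λ.1) (λ.0))
  step 1: λ.(λ.λ.1 0) (λ.λ.λ.1) (λ.0)
  step 2: λ.(λ.(λ.λ.λ.1) 0) (λ.0)
  step 3: λ.(λ.λ.λ.1) (λ.0)
  step 4: λ.λ.λ.1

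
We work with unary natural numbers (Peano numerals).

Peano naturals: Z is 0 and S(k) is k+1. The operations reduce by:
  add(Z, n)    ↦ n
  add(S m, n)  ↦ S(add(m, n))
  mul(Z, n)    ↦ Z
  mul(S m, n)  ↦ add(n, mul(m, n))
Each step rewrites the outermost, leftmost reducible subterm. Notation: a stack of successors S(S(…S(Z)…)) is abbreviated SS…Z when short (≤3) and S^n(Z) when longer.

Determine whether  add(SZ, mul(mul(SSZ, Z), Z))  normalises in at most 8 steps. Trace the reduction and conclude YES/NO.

Answer: YES — reaches normal form SZ in 8 ≤ 8 steps

Working:
  start: add(SZ, mul(mul(SSZ, Z), Z))
  →1  S(add(Z, mul(mul(SSZ, Z), Z)))
  →2  S(mul(mul(SSZ, Z), Z))
  →3  S(mul(add(Z, mul(SZ, Z)), Z))
  →4  S(mul(mul(SZ, Z), Z))
  →5  S(mul(add(Z, mul(Z, Z)), Z))
  →6  S(mul(mul(Z, Z), Z))
  →7  S(mul(Z, Z))
  →8  SZ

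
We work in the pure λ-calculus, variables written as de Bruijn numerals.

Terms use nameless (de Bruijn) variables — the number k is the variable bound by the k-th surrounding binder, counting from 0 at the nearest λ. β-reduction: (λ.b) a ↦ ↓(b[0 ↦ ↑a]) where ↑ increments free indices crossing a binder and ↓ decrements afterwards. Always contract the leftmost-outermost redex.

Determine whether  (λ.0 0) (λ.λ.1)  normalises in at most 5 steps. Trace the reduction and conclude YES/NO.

Answer: YES — reaches normal form λ.λ.λ.1 in 2 ≤ 5 steps

Working:
  start: (λ.0 0) (λ.λ.1)
  [1] (λ.λ.1) (λ.λ.1)
  [2] λ.λ.λ.1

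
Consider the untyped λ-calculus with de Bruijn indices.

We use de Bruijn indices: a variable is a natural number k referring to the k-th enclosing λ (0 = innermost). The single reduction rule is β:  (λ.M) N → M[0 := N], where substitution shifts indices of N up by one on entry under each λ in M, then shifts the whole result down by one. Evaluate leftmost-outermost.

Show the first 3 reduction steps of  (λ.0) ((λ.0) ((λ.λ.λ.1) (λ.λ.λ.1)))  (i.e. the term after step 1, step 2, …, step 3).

  start: (λ.0) ((λ.0) ((λ.λ.λ.1) (λ.λ.λ.1)))
  →1  (λ.0) ((λ.λ.λ.1) (λ.λ.λ.1))
  →2  (λ.λ.λ.1) (λ.λ.λ.1)
  →3  λ.λ.1

Answer: after 3 steps: λ.λ.1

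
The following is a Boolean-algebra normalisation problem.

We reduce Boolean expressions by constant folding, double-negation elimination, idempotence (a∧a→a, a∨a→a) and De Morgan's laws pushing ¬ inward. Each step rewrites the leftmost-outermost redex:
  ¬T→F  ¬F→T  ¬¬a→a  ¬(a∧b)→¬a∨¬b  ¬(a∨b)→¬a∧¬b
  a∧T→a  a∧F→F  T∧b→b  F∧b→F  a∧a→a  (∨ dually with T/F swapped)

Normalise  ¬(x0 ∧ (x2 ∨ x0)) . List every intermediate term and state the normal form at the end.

  start: ¬(x0 ∧ (x2 ∨ x0))
  →1  ¬x0 ∨ ¬(x2 ∨ x0)
  →2  ¬x0 ∨ (¬x2 ∧ ¬x0)

Answer: normal form = ¬x0 ∨ (¬x2 ∧ ¬x0)  (in 2 steps)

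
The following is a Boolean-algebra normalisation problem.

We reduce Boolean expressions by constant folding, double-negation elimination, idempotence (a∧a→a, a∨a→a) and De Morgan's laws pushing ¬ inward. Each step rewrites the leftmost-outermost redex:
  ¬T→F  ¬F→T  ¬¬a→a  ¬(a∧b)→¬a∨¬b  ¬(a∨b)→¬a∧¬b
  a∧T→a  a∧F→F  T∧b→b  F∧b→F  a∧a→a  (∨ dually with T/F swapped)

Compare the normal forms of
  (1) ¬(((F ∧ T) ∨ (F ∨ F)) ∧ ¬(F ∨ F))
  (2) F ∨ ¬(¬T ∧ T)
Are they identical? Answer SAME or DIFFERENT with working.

Term A:
  start: ¬(((F ∧ T) ∨ (F ∨ F)) ∧ ¬(F ∨ F))
  →1  ¬((F ∧ T) ∨ (F ∨ F)) ∨ ¬¬(F ∨ F)
  →2  (¬(F ∧ T) ∧ ¬(F ∨ F)) ∨ ¬¬(F ∨ F)
  →3  ((¬F ∨ ¬T) ∧ ¬(F ∨ F)) ∨ ¬¬(F ∨ F)
  →4  ((T ∨ ¬T) ∧ ¬(F ∨ F)) ∨ ¬¬(F ∨ F)
  →5  (T ∧ ¬(F ∨ F)) ∨ ¬¬(F ∨ F)
  →6  ¬(F ∨ F) ∨ ¬¬(F ∨ F)
  →7  (¬F ∧ ¬F) ∨ ¬¬(F ∨ F)
  →8  ¬F ∨ ¬¬(F ∨ F)
  →9  T ∨ ¬¬(F ∨ F)
  →10  T

Term B:
  start: F ∨ ¬(¬T ∧ T)
  →1  ¬(¬T ∧ T)
  →2  ¬¬T ∨ ¬T
  →3  T ∨ ¬T
  →4  T

Answer: SAME — A ⇓ T, B ⇓ T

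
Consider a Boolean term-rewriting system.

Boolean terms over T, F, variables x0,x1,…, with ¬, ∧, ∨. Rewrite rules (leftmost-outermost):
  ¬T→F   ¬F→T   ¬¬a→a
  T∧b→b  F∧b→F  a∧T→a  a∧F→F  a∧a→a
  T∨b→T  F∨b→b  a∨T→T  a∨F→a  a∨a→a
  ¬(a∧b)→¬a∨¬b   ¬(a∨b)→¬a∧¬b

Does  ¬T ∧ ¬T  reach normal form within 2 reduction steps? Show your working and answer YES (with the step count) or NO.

  start: ¬T ∧ ¬T
  [1] ¬T
  [2] F

Answer: YES — reaches normal form F in 2 ≤ 2 steps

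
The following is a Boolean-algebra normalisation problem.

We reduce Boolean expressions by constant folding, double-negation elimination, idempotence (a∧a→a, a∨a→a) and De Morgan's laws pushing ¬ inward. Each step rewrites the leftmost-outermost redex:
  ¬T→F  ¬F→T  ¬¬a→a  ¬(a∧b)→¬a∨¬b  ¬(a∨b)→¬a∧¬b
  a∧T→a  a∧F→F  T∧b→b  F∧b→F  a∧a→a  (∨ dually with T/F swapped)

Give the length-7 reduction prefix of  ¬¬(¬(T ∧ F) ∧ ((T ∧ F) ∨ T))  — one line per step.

Answer: after 7 steps: T

Working:
  start: ¬¬(¬(T ∧ F) ∧ ((T ∧ F) ∨ T))
  [1] ¬(T ∧ F) ∧ ((T ∧ F) ∨ T)
  [2] (¬T ∨ ¬F) ∧ ((T ∧ F) ∨ T)
  [3] (F ∨ ¬F) ∧ ((T ∧ F) ∨ T)
  [4] ¬F ∧ ((T ∧ F) ∨ T)
  [5] T ∧ ((T ∧ F) ∨ T)
  [6] (T ∧ F) ∨ T
  [7] T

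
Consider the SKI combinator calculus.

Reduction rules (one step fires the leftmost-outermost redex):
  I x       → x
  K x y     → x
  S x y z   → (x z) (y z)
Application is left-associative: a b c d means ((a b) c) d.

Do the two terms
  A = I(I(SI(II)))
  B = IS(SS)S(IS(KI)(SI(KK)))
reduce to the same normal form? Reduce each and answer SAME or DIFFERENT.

Answer: DIFFERENT — A ⇓ SII, B ⇓ S(S(S(KI)(SI(KK))))(S(S(KI)(SI(KK)))K)

Working:
Term A:
  start: I(I(SI(II)))
  →1  I(SI(II))
  →2  SI(II)
  →3  SII

Term B:
  start: IS(SS)S(IS(KI)(SI(KK)))
  →1  S(SS)S(IS(KI)(SI(KK)))
  →2  SS(IS(KI)(SI(KK)))(S(IS(KI)(SI(KK))))
  →3  S(S(IS(KI)(SI(KK))))(IS(KI)(SI(KK))(S(IS(KI)(SI(KK)))))
  →4  S(S(S(KI)(SI(KK))))(IS(KI)(SI(KK))(S(IS(KI)(SI(KK)))))
  →5  S(S(S(KI)(SI(KK))))(S(KI)(SI(KK))(S(IS(KI)(SI(KK)))))
  →6  S(S(S(KI)(SI(KK))))(KI(S(IS(KI)(SI(KK))))(SI(KK)(S(IS(KI)(SI(KK))))))
  →7  S(S(S(KI)(SI(KK))))(I(SI(KK)(S(IS(KI)(SI(KK))))))
  →8  S(S(S(KI)(SI(KK))))(SI(KK)(S(IS(KI)(SI(KK)))))
  →9  S(S(S(KI)(SI(KK))))(I(S(IS(KI)(SI(KK))))(KK(S(IS(KI)(SI(KK))))))
  →10  S(S(S(KI)(SI(KK))))(S(IS(KI)(SI(KK)))(KK(S(IS(KI)(SI(KK))))))
  →11  S(S(S(KI)(SI(KK))))(S(S(KI)(SI(KK)))(KK(S(IS(KI)(SI(KK))))))
  →12  S(S(S(KI)(SI(KK))))(S(S(KI)(SI(KK)))K)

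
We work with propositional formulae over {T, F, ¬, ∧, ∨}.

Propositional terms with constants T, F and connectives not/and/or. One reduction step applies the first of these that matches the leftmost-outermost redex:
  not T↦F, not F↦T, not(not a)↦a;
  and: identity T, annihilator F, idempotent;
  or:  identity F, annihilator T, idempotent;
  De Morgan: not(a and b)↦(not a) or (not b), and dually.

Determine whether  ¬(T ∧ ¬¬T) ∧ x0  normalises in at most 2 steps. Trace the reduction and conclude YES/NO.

Answer: NO — after 2 steps the term is (F ∨ ¬¬¬T) ∧ x0, not yet normal

Working:
  start: ¬(T ∧ ¬¬T) ∧ x0
  step 1: (¬T ∨ ¬¬¬T) ∧ x0
  step 2: (F ∨ ¬¬¬T) ∧ x0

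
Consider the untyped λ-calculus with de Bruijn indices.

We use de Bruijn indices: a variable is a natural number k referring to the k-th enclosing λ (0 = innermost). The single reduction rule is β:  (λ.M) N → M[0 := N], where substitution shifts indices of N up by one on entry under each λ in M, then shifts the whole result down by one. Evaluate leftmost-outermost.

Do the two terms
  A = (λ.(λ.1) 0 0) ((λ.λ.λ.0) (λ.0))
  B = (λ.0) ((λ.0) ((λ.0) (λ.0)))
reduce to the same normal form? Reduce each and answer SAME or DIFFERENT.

Term A:
  start: (λ.(λ.1) 0 0) ((λ.λ.λ.0) (λ.0))
  step 1: (λ.(λ.λ.λ.0) (λ.0)) ((λ.λ.λ.0) (λ.0)) ((λ.λ.λ.0) (λ.0))
  step 2: (λ.λ.λ.0) (λ.0) ((λ.λ.λ.0) (λ.0))
  step 3: (λ.λ.0) ((λ.λ.λ.0) (λ.0))
  step 4: λ.0

Term B:
  start: (λ.0) ((λ.0) ((λ.0) (λ.0)))
  step 1: (λ.0) ((λ.0) (λ.0))
  step 2: (λ.0) (λ.0)
  step 3: λ.0

Answer: SAME — A ⇓ λ.0, B ⇓ λ.0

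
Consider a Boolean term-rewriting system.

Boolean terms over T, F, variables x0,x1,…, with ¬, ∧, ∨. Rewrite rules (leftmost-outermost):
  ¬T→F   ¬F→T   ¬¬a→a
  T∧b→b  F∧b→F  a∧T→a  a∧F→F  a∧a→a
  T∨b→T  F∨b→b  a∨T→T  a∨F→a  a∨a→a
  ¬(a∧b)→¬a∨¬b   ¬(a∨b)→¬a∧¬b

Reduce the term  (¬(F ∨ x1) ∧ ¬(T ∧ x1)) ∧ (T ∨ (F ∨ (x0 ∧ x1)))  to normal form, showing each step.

  start: (¬(F ∨ x1) ∧ ¬(T ∧ x1)) ∧ (T ∨ (F ∨ (x0 ∧ x1)))
  step 1: ((¬F ∧ ¬x1) ∧ ¬(T ∧ x1)) ∧ (T ∨ (F ∨ (x0 ∧ x1)))
  step 2: ((T ∧ ¬x1) ∧ ¬(T ∧ x1)) ∧ (T ∨ (F ∨ (x0 ∧ x1)))
  step 3: (¬x1 ∧ ¬(T ∧ x1)) ∧ (T ∨ (F ∨ (x0 ∧ x1)))
  step 4: (¬x1 ∧ (¬T ∨ ¬x1)) ∧ (T ∨ (F ∨ (x0 ∧ x1)))
  step 5: (¬x1 ∧ (F ∨ ¬x1)) ∧ (T ∨ (F ∨ (x0 ∧ x1)))
  step 6: (¬x1 ∧ ¬x1) ∧ (T ∨ (F ∨ (x0 ∧ x1)))
  step 7: ¬x1 ∧ (T ∨ (F ∨ (x0 ∧ x1)))
  step 8: ¬x1 ∧ T
  step 9: ¬x1

Answer: normal form = ¬x1  (in 9 steps)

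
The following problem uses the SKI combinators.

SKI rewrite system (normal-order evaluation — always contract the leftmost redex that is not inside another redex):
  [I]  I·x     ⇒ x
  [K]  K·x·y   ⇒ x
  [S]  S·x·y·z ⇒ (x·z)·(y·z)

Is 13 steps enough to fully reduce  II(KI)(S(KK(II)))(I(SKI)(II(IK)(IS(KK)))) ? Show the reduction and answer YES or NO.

  start: II(KI)(S(KK(II)))(I(SKI)(II(IK)(IS(KK))))
  [1] I(KI)(S(KK(II)))(I(SKI)(II(IK)(IS(KK))))
  [2] KI(S(KK(II)))(I(SKI)(II(IK)(IS(KK))))
  [3] I(I(SKI)(II(IK)(IS(KK))))
  [4] I(SKI)(II(IK)(IS(KK)))
  [5] SKI(II(IK)(IS(KK)))
  [6] K(II(IK)(IS(KK)))(I(II(IK)(IS(KK))))
  [7] II(IK)(IS(KK))
  [8] I(IK)(IS(KK))
  [9] IK(IS(KK))
  [10] K(IS(KK))
  [11] K(S(KK))

Answer: YES — reaches normal form K(S(KK)) in 11 ≤ 13 steps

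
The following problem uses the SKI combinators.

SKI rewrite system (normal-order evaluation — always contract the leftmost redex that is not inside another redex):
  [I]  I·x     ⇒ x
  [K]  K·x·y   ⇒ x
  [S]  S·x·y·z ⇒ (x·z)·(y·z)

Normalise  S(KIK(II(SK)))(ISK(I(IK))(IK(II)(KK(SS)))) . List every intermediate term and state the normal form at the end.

  start: S(KIK(II(SK)))(ISK(I(IK))(IK(II)(KK(SS))))
  [1] S(I(II(SK)))(ISK(I(IK))(IK(II)(KK(SS))))
  [2] S(II(SK))(ISK(I(IK))(IK(II)(KK(SS))))
  [3] S(I(SK))(ISK(I(IK))(IK(II)(KK(SS))))
  [4] S(SK)(ISK(I(IK))(IK(II)(KK(SS))))
  [5] S(SK)(SK(I(IK))(IK(II)(KK(SS))))
  [6] S(SK)(K(IK(II)(KK(SS)))(I(IK)(IK(II)(KK(SS)))))
  [7] S(SK)(IK(II)(KK(SS)))
  [8] S(SK)(K(II)(KK(SS)))
  [9] S(SK)(II)
  [10] S(SK)I

Answer: normal form = S(SK)I  (in 10 steps)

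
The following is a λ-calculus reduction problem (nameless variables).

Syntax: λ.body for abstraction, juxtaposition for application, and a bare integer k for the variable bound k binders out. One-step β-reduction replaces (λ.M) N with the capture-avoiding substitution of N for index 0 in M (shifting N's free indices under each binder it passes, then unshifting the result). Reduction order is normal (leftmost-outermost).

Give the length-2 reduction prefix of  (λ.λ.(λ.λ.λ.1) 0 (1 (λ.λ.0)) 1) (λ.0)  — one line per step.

  start: (λ.λ.(λ.λ.λ.1) 0 (1 (λ.λ.0)) 1) (λ.0)
  step 1: λ.(λ.λ.λ.1) 0 ((λ.0) (λ.λ.0)) (λ.0)
  step 2: λ.(λ.λ.1) ((λ.0) (λ.λ.0)) (λ.0)

Answer: after 2 steps: λ.(λ.λ.1) ((λ.0) (λ.λ.0)) (λ.0)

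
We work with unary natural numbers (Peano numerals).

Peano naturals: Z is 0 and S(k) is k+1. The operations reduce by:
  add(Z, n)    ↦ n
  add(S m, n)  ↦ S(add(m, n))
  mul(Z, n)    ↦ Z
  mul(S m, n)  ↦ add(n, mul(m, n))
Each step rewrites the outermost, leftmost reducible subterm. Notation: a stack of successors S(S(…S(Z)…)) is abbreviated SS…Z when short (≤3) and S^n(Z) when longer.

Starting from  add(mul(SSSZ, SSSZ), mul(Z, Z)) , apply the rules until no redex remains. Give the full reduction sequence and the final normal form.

  start: add(mul(SSSZ, SSSZ), mul(Z, Z))
  [1] add(add(SSSZ, mul(SSZ, SSSZ)), mul(Z, Z))
  [2] add(S(add(SSZ, mul(SSZ, SSSZ))), mul(Z, Z))
  [3] S(add(add(SSZ, mul(SSZ, SSSZ)), mul(Z, Z)))
  [4] S(add(S(add(SZ, mul(SSZ, SSSZ))), mul(Z, Z)))
  [5] S(S(add(add(SZ, mul(SSZ, SSSZ)), mul(Z, Z))))
  [6] S(S(add(S(add(Z, mul(SSZ, SSSZ))), mul(Z, Z))))
  [7] S(S(S(add(add(Z, mul(SSZ, SSSZ)), mul(Z, Z)))))
  [8] S(S(S(add(mul(SSZ, SSSZ), mul(Z, Z)))))
  [9] S(S(S(add(add(SSSZ, mul(SZ, SSSZ)), mul(Z, Z)))))
  [10] S(S(S(add(S(add(SSZ, mul(SZ, SSSZ))), mul(Z, Z)))))
  [11] S(S(S(S(add(add(SSZ, mul(SZ, SSSZ)), mul(Z, Z))))))
  [12] S(S(S(S(add(S(add(SZ, mul(SZ, SSSZ))), mul(Z, Z))))))
  [13] S(S(S(S(S(add(add(SZ, mul(SZ, SSSZ)), mul(Z, Z)))))))
  [14] S(S(S(S(S(add(S(add(Z, mul(SZ, SSSZ))), mul(Z, Z)))))))
  [15] S(S(S(S(S(S(add(add(Z, mul(SZ, SSSZ)), mul(Z, Z))))))))
  [16] S(S(S(S(S(S(add(mul(SZ, SSSZ), mul(Z, Z))))))))
  [17] S(S(S(S(S(S(add(add(SSSZ, mul(Z, SSSZ)), mul(Z, Z))))))))
  [18] S(S(S(S(S(S(add(S(add(SSZ, mul(Z, SSSZ))), mul(Z, Z))))))))
  [19] S(S(S(S(S(S(S(add(add(SSZ, mul(Z, SSSZ)), mul(Z, Z)))))))))
  [20] S(S(S(S(S(S(S(add(S(add(SZ, mul(Z, SSSZ))), mul(Z, Z)))))))))
  [21] S(S(S(S(S(S(S(S(add(add(SZ, mul(Z, SSSZ)), mul(Z, Z))))))))))
  [22] S(S(S(S(S(S(S(S(add(S(add(Z, mul(Z, SSSZ))), mul(Z, Z))))))))))
  [23] S(S(S(S(S(S(S(S(S(add(add(Z, mul(Z, SSSZ)), mul(Z, Z)))))))))))
  [24] S(S(S(S(S(S(S(S(S(add(mul(Z, SSSZ), mul(Z, Z)))))))))))
  [25] S(S(S(S(S(S(S(S(S(add(Z, mul(Z, Z)))))))))))
  [26] S(S(S(S(S(S(S(S(S(mul(Z, Z))))))))))
  [27] S^9(Z)

Answer: normal form = S^9(Z)  (in 27 steps)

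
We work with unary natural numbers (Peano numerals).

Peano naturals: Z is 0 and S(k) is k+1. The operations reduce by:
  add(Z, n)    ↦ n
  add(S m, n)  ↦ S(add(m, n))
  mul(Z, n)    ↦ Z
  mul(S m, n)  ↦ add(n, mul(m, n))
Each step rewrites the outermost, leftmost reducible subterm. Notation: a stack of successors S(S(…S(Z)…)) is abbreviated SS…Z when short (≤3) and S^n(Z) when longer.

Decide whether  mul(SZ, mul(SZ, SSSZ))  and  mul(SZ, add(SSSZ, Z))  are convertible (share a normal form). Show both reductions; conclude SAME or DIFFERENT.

Answer: SAME — A ⇓ SSSZ, B ⇓ SSSZ

Working:
Term A:
  start: mul(SZ, mul(SZ, SSSZ))
  [1] add(mul(SZ, SSSZ), mul(Z, mul(SZ, SSSZ)))
  [2] add(add(SSSZ, mul(Z, SSSZ)), mul(Z, mul(SZ, SSSZ)))
  [3] add(S(add(SSZ, mul(Z, SSSZ))), mul(Z, mul(SZ, SSSZ)))
  [4] S(add(add(SSZ, mul(Z, SSSZ)), mul(Z, mul(SZ, SSSZ))))
  [5] S(add(S(add(SZ, mul(Z, SSSZ))), mul(Z, mul(SZ, SSSZ))))
  [6] S(S(add(add(SZ, mul(Z, SSSZ)), mul(Z, mul(SZ, SSSZ)))))
  [7] S(S(add(S(add(Z, mul(Z, SSSZ))), mul(Z, mul(SZ, SSSZ)))))
  [8] S(S(S(add(add(Z, mul(Z, SSSZ)), mul(Z, mul(SZ, SSSZ))))))
  [9] S(S(S(add(mul(Z, SSSZ), mul(Z, mul(SZ, SSSZ))))))
  [10] S(S(S(add(Z, mul(Z, mul(SZ, SSSZ))))))
  [11] S(S(S(mul(Z, mul(SZ, SSSZ)))))
  [12] SSSZ

Term B:
  start: mul(SZ, add(SSSZ, Z))
  [1] add(add(SSSZ, Z), mul(Z, add(SSSZ, Z)))
  [2] add(S(add(SSZ, Z)), mul(Z, add(SSSZ, Z)))
  [3] S(add(add(SSZ, Z), mul(Z, add(SSSZ, Z))))
  [4] S(add(S(add(SZ, Z)), mul(Z, add(SSSZ, Z))))
  [5] S(S(add(add(SZ, Z), mul(Z, add(SSSZ, Z)))))
  [6] S(S(add(S(add(Z, Z)), mul(Z, add(SSSZ, Z)))))
  [7] S(S(S(add(add(Z, Z), mul(Z, add(SSSZ, Z))))))
  [8] S(S(S(add(Z, mul(Z, add(SSSZ, Z))))))
  [9] S(S(S(mul(Z, add(SSSZ, Z)))))
  [10] SSSZ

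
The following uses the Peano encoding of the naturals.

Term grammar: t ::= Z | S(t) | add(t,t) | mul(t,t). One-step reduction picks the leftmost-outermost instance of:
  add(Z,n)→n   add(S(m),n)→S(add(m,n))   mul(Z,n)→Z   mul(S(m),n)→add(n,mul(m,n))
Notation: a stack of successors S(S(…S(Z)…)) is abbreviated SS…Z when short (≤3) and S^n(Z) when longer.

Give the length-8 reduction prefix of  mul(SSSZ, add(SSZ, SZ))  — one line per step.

Answer: after 8 steps: S(S(S(mul(SSZ, add(SSZ, SZ)))))

Derivation:
  start: mul(SSSZ, add(SSZ, SZ))
  [1] add(add(SSZ, SZ), mul(SSZ, add(SSZ, SZ)))
  [2] add(S(add(SZ, SZ)), mul(SSZ, add(SSZ, SZ)))
  [3] S(add(add(SZ, SZ), mul(SSZ, add(SSZ, SZ))))
  [4] S(add(S(add(Z, SZ)), mul(SSZ, add(SSZ, SZ))))
  [5] S(S(add(add(Z, SZ), mul(SSZ, add(SSZ, SZ)))))
  [6] S(S(add(SZ, mul(SSZ, add(SSZ, SZ)))))
  [7] S(S(S(add(Z, mul(SSZ, add(SSZ, SZ))))))
  [8] S(S(S(mul(SSZ, add(SSZ, SZ)))))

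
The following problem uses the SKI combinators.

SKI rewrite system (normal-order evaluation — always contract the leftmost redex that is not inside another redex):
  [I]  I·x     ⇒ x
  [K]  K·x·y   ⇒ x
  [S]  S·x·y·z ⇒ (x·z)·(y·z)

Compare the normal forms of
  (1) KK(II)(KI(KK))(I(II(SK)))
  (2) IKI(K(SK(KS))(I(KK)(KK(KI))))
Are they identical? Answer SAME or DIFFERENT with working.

Term A:
  start: KK(II)(KI(KK))(I(II(SK)))
  step 1: K(KI(KK))(I(II(SK)))
  step 2: KI(KK)
  step 3: I

Term B:
  start: IKI(K(SK(KS))(I(KK)(KK(KI))))
  step 1: KI(K(SK(KS))(I(KK)(KK(KI))))
  step 2: I

Answer: SAME — A ⇓ I, B ⇓ I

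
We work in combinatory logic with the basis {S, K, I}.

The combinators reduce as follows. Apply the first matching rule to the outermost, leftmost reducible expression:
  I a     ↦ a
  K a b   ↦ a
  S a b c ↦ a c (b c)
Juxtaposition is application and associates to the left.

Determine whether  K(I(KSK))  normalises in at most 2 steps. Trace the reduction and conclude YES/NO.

Answer: YES — reaches normal form KS in 2 ≤ 2 steps

Working:
  start: K(I(KSK))
  →1  K(KSK)
  →2  KS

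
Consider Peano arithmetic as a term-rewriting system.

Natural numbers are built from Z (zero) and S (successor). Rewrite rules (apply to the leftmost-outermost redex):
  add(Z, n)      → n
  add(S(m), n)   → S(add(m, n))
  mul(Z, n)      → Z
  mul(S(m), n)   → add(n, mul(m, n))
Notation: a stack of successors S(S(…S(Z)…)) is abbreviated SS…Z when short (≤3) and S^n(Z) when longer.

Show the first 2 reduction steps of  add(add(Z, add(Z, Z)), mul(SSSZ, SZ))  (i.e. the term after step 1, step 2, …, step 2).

  start: add(add(Z, add(Z, Z)), mul(SSSZ, SZ))
  step 1: add(add(Z, Z), mul(SSSZ, SZ))
  step 2: add(Z, mul(SSSZ, SZ))

Answer: after 2 steps: add(Z, mul(SSSZ, SZ))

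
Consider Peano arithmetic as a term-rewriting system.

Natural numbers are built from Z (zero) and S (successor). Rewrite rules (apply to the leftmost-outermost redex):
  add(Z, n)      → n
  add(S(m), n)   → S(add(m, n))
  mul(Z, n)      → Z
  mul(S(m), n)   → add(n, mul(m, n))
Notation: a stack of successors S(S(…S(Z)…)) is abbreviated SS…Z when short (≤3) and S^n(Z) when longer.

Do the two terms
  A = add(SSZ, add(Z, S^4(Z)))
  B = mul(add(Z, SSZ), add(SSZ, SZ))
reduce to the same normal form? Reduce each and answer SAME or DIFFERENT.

Term A:
  start: add(SSZ, add(Z, S^4(Z)))
  step 1: S(add(SZ, add(Z, S^4(Z))))
  step 2: S(S(add(Z, add(Z, S^4(Z)))))
  step 3: S(S(add(Z, S^4(Z))))
  step 4: S^6(Z)

Term B:
  start: mul(add(Z, SSZ), add(SSZ, SZ))
  step 1: mul(SSZ, add(SSZ, SZ))
  step 2: add(add(SSZ, SZ), mul(SZ, add(SSZ, SZ)))
  step 3: add(S(add(SZ, SZ)), mul(SZ, add(SSZ, SZ)))
  step 4: S(add(add(SZ, SZ), mul(SZ, add(SSZ, SZ))))
  step 5: S(add(S(add(Z, SZ)), mul(SZ, add(SSZ, SZ))))
  step 6: S(S(add(add(Z, SZ), mul(SZ, add(SSZ, SZ)))))
  step 7: S(S(add(SZ, mul(SZ, add(SSZ, SZ)))))
  step 8: S(S(S(add(Z, mul(SZ, add(SSZ, SZ))))))
  step 9: S(S(S(mul(SZ, add(SSZ, SZ)))))
  step 10: S(S(S(add(add(SSZ, SZ), mul(Z, add(SSZ, SZ))))))
  step 11: S(S(S(add(S(add(SZ, SZ)), mul(Z, add(SSZ, SZ))))))
  step 12: S(S(S(S(add(add(SZ, SZ), mul(Z, add(SSZ, SZ)))))))
  step 13: S(S(S(S(add(S(add(Z, SZ)), mul(Z, add(SSZ, SZ)))))))
  step 14: S(S(S(S(S(add(add(Z, SZ), mul(Z, add(SSZ, SZ))))))))
  step 15: S(S(S(S(S(add(SZ, mul(Z, add(SSZ, SZ))))))))
  step 16: S(S(S(S(S(S(add(Z, mul(Z, add(SSZ, SZ)))))))))
  step 17: S(S(S(S(S(S(mul(Z, add(SSZ, SZ))))))))
  step 18: S^6(Z)

Answer: SAME — A ⇓ S^6(Z), B ⇓ S^6(Z)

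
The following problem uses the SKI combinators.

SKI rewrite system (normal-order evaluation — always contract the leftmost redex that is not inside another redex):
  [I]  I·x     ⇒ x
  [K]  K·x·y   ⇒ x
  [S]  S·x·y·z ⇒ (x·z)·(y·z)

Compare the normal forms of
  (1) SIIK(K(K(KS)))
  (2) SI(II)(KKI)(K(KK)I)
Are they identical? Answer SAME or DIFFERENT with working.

Term A:
  start: SIIK(K(K(KS)))
  step 1: IK(IK)(K(K(KS)))
  step 2: K(IK)(K(K(KS)))
  step 3: IK
  step 4: K

Term B:
  start: SI(II)(KKI)(K(KK)I)
  step 1: I(KKI)(II(KKI))(K(KK)I)
  step 2: KKI(II(KKI))(K(KK)I)
  step 3: K(II(KKI))(K(KK)I)
  step 4: II(KKI)
  step 5: I(KKI)
  step 6: KKI
  step 7: K

Answer: SAME — A ⇓ K, B ⇓ K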